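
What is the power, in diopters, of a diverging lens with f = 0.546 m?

P = -1.83 D

For a diverging lens, f = −0.546 m.
P = 1/f = 1/(-0.546 m) = -1.83 D.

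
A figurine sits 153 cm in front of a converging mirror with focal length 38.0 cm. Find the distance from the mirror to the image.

50.6 cm

Mirror equation: 1/q = 1/f − 1/p = 1/(38.00) − 1/(153) = 0.02632 − 0.006536 = 0.01978, so q = 50.6 cm.
The image is real, inverted and reduced, in front of the mirror.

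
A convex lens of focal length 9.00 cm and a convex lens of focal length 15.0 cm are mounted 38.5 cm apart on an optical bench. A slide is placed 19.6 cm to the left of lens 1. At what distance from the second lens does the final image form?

47.8 cm

Lens 1: 1/d_i1 = 1/f₁ − 1/d_o1 = 1/(9.00) − 1/(19.6) = 0.06009, so d_i1 = 16.64 cm.
The intermediate image is 16.64 cm to the right of lens 1, which is 38.5 − (16.64) = 21.86 cm to the left of lens 2, so d_o2 = +21.86 cm.
Lens 2: 1/d_i2 = 1/f₂ − 1/d_o2 = 1/(15.0) − 1/(21.86) = 0.02092, so d_i2 = 47.8 cm.
The final image is real, 47.8 cm to the right of lens 2 (overall magnification ≈ 1.9).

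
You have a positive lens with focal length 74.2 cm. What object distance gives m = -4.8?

m = −d_i/d_o ⇒ d_i = −m·d_o.
1/f = 1/d_o + 1/d_i = 1/d_o − 1/(m·d_o) = (1 − 1/m)/d_o, so d_o = f(1 − 1/m) = (74.20)(1 − 1/(-4.8)) = 89.7 cm.

89.7 cm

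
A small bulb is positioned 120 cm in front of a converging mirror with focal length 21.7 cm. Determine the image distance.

26.5 cm

Mirror equation: 1/v = 1/f − 1/u = 1/(21.70) − 1/(120) = 0.04608 − 0.008333 = 0.03775, so v = 26.5 cm.
The image is real, inverted and reduced, in front of the mirror.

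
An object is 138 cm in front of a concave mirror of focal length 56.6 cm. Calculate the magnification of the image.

m = -0.695

1/d_i = 1/f − 1/d_o = 1/(56.60) − 1/(138) = 0.01042, so d_i = 95.96 cm.
m = −d_i/d_o = −(95.96)/(138) = -0.695.
The image is real, inverted and reduced, in front of the mirror.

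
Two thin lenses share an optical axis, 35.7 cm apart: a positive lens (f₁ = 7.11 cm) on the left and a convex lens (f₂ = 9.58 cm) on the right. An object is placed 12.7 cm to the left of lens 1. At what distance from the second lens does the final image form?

18.8 cm

Lens 1: 1/d_i1 = 1/f₁ − 1/d_o1 = 1/(7.11) − 1/(12.7) = 0.06191, so d_i1 = 16.15 cm.
The intermediate image is 16.15 cm to the right of lens 1, which is 35.7 − (16.15) = 19.55 cm to the left of lens 2, so d_o2 = +19.55 cm.
Lens 2: 1/d_i2 = 1/f₂ − 1/d_o2 = 1/(9.58) − 1/(19.55) = 0.05323, so d_i2 = 18.8 cm.
The final image is real, 18.8 cm to the right of lens 2 (overall magnification ≈ 1.2).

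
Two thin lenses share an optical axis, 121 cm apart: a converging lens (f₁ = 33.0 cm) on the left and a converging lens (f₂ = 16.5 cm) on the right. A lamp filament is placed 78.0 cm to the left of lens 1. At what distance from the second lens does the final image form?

Lens 1: 1/d_i1 = 1/f₁ − 1/d_o1 = 1/(33.0) − 1/(78.0) = 0.01748, so d_i1 = 57.20 cm.
The intermediate image is 57.20 cm to the right of lens 1, which is 121 − (57.20) = 63.80 cm to the left of lens 2, so d_o2 = +63.80 cm.
Lens 2: 1/d_i2 = 1/f₂ − 1/d_o2 = 1/(16.5) − 1/(63.80) = 0.04493, so d_i2 = 22.3 cm.
The final image is real, 22.3 cm to the right of lens 2 (overall magnification ≈ 0.26).

22.3 cm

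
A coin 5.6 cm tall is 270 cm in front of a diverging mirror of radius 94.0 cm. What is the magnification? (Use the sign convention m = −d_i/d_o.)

f = R/2 = 94.0/2 = 47.00 cm; for a diverging mirror, f = -47.00 cm.
1/d_i = 1/f − 1/d_o = 1/(-47.00) − 1/(270) = -0.02498, so d_i = -40.03 cm.
m = −d_i/d_o = −(-40.03)/(270) = +0.148.
The image is virtual, upright and reduced, behind the mirror.

m = +0.148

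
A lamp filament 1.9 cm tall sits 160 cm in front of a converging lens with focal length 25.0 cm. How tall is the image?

1/d_i = 1/f − 1/d_o = 1/(25.00) − 1/(160) = 0.03375, so d_i = 29.63 cm.
m = −d_i/d_o = -0.1852.
|h_i| = |m|·h_o = 0.1852 × 1.9 = 0.352 cm. The image is real, inverted and reduced, on the far side of the lens.

0.352 cm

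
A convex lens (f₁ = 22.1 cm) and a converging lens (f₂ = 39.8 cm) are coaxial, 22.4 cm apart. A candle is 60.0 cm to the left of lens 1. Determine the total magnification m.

m = -0.443

Lens 1: 1/d_i1 = 1/(22.1) − 1/(60.0) = 0.02858, so d_i1 = 34.99 cm; m₁ = −d_i1/d_o1 = -0.5832.
d_o2 = 22.4 − (34.99) = -12.59 cm (virtual object).
Lens 2: 1/d_i2 = 1/(39.8) − 1/(-12.59) = 0.1046, so d_i2 = 9.564 cm; m₂ = −d_i2/d_o2 = +0.7597.
m = m₁·m₂ = (-0.5832)(+0.7597) = -0.443.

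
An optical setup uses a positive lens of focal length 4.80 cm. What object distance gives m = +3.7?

3.50 cm

m = −d_i/d_o ⇒ d_i = −m·d_o.
1/f = 1/d_o + 1/d_i = 1/d_o − 1/(m·d_o) = (1 − 1/m)/d_o, so d_o = f(1 − 1/m) = (4.800)(1 − 1/(+3.7)) = 3.50 cm.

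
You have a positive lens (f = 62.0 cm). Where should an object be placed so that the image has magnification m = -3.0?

82.7 cm

m = −d_i/d_o ⇒ d_i = −m·d_o.
1/f = 1/d_o + 1/d_i = 1/d_o − 1/(m·d_o) = (1 − 1/m)/d_o, so d_o = f(1 − 1/m) = (62.00)(1 − 1/(-3.0)) = 82.7 cm.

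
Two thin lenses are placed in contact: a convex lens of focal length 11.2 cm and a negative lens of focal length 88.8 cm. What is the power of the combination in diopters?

P₁ = 1/f₁ = 1/(0.112 m) = +8.929 D; P₂ = 1/f₂ = 1/(-0.888 m) = -1.126 D.
For thin lenses in contact, P = P₁ + P₂ = (+8.929) + (-1.126) = +7.80 D.

P = +7.80 D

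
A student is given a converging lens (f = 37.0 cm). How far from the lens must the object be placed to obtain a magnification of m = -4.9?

44.6 cm

m = −d_i/d_o ⇒ d_i = −m·d_o.
1/f = 1/d_o + 1/d_i = 1/d_o − 1/(m·d_o) = (1 − 1/m)/d_o, so d_o = f(1 − 1/m) = (37.00)(1 − 1/(-4.9)) = 44.6 cm.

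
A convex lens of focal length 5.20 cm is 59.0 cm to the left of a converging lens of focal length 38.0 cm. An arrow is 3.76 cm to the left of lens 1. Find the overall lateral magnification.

m = -3.97

Lens 1: 1/d_i1 = 1/(5.20) − 1/(3.76) = -0.07365, so d_i1 = -13.58 cm; m₁ = −d_i1/d_o1 = +3.612.
d_o2 = 59.0 − (-13.58) = 72.58 cm.
Lens 2: 1/d_i2 = 1/(38.0) − 1/(72.58) = 0.01254, so d_i2 = 79.76 cm; m₂ = −d_i2/d_o2 = -1.099.
m = m₁·m₂ = (+3.612)(-1.099) = -3.97.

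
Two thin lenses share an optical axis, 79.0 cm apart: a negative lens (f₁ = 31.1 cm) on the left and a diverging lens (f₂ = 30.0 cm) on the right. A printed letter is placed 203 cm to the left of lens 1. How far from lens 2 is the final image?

Lens 1 is diverging, so f₁ = −31.1 cm.
Lens 1: 1/d_i1 = 1/f₁ − 1/d_o1 = 1/(-31.1) − 1/(203) = -0.03708, so d_i1 = -26.97 cm.
The intermediate image is 26.97 cm to the left of lens 1 (virtual), which is 79.0 − (-26.97) = 106.0 cm to the left of lens 2, so d_o2 = +106.0 cm.
Lens 2 is diverging, so f₂ = −30.0 cm.
Lens 2: 1/d_i2 = 1/f₂ − 1/d_o2 = 1/(-30.0) − 1/(106.0) = -0.04277, so d_i2 = -23.4 cm.
The final image is virtual, 23.4 cm to the left of lens 2 (overall magnification ≈ 0.029).

23.4 cm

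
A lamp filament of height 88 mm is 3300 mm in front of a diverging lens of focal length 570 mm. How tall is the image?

For a diverging lens, f = -570 mm.
1/d_i = 1/f − 1/d_o = 1/(-570.0) − 1/(3300) = -0.002057, so d_i = -486.0 mm.
m = −d_i/d_o = +0.1473.
|h_i| = |m|·h_o = 0.1473 × 88 = 13.0 mm. The image is virtual, upright and reduced, on the same side as the object.

13.0 mm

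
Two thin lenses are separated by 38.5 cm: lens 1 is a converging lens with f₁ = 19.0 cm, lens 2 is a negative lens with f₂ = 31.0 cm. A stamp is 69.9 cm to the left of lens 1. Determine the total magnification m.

Lens 1: 1/d_i1 = 1/(19.0) − 1/(69.9) = 0.03833, so d_i1 = 26.09 cm; m₁ = −d_i1/d_o1 = -0.3732.
d_o2 = 38.5 − (26.09) = 12.41 cm.
f₂ = −31.0 cm (diverging).
Lens 2: 1/d_i2 = 1/(-31.0) − 1/(12.41) = -0.1128, so d_i2 = -8.862 cm; m₂ = −d_i2/d_o2 = +0.7141.
m = m₁·m₂ = (-0.3732)(+0.7141) = -0.267.

m = -0.267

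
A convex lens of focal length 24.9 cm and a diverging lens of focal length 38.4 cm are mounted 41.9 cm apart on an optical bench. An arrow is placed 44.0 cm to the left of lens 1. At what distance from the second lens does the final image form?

Lens 1: 1/d_i1 = 1/f₁ − 1/d_o1 = 1/(24.9) − 1/(44.0) = 0.01743, so d_i1 = 57.36 cm.
The intermediate image is 57.36 cm to the right of lens 1, which lies 15.46 cm to the right of lens 2 — a virtual object — so d_o2 = −15.46 cm.
Lens 2 is diverging, so f₂ = −38.4 cm.
Lens 2: 1/d_i2 = 1/f₂ − 1/d_o2 = 1/(-38.4) − 1/(-15.46) = 0.03864, so d_i2 = 25.9 cm.
The final image is real, 25.9 cm to the right of lens 2 (overall magnification ≈ -2.2).

25.9 cm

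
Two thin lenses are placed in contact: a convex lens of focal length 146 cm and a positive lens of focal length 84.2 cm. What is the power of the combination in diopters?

P = +1.87 D

P₁ = 1/f₁ = 1/(1.46 m) = +0.6849 D; P₂ = 1/f₂ = 1/(0.842 m) = +1.188 D.
For thin lenses in contact, P = P₁ + P₂ = (+0.6849) + (+1.188) = +1.87 D.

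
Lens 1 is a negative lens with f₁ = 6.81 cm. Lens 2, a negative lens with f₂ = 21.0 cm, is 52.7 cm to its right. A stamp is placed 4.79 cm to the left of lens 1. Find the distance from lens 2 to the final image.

15.2 cm

Lens 1 is diverging, so f₁ = −6.81 cm.
Lens 1: 1/d_i1 = 1/f₁ − 1/d_o1 = 1/(-6.81) − 1/(4.79) = -0.3556, so d_i1 = -2.812 cm.
The intermediate image is 2.812 cm to the left of lens 1 (virtual), which is 52.7 − (-2.812) = 55.51 cm to the left of lens 2, so d_o2 = +55.51 cm.
Lens 2 is diverging, so f₂ = −21.0 cm.
Lens 2: 1/d_i2 = 1/f₂ − 1/d_o2 = 1/(-21.0) − 1/(55.51) = -0.06563, so d_i2 = -15.2 cm.
The final image is virtual, 15.2 cm to the left of lens 2 (overall magnification ≈ 0.16).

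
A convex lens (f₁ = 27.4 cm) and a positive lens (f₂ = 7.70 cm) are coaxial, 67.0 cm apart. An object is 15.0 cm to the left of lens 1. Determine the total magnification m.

m = -0.184

Lens 1: 1/d_i1 = 1/(27.4) − 1/(15.0) = -0.03017, so d_i1 = -33.15 cm; m₁ = −d_i1/d_o1 = +2.210.
d_o2 = 67.0 − (-33.15) = 100.2 cm.
Lens 2: 1/d_i2 = 1/(7.70) − 1/(100.2) = 0.1199, so d_i2 = 8.341 cm; m₂ = −d_i2/d_o2 = -0.08324.
m = m₁·m₂ = (+2.210)(-0.08324) = -0.184.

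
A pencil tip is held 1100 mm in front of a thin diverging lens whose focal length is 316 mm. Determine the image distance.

For a diverging lens, f = -316 mm.
Lens equation: 1/v = 1/f − 1/u = 1/(-316.0) − 1/(1100) = -0.003165 − 0.0009091 = -0.004074, so v = -245 mm.
The image is virtual, upright and reduced, on the same side as the object.

245 mm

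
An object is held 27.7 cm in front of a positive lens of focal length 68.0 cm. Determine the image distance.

Lens equation: 1/v = 1/f − 1/u = 1/(68.00) − 1/(27.7) = 0.01471 − 0.03610 = -0.02140, so v = -46.7 cm.
The image is virtual, upright and enlarged, on the same side as the object.

46.7 cm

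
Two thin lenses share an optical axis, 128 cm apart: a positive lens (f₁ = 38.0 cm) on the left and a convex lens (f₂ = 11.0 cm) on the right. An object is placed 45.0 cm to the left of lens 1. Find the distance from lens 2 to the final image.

10.0 cm

Lens 1: 1/d_i1 = 1/f₁ − 1/d_o1 = 1/(38.0) − 1/(45.0) = 0.004094, so d_i1 = 244.3 cm.
The intermediate image is 244.3 cm to the right of lens 1, which lies 116.3 cm to the right of lens 2 — a virtual object — so d_o2 = −116.3 cm.
Lens 2: 1/d_i2 = 1/f₂ − 1/d_o2 = 1/(11.0) − 1/(-116.3) = 0.09951, so d_i2 = 10.0 cm.
The final image is real, 10.0 cm to the right of lens 2 (overall magnification ≈ -0.47).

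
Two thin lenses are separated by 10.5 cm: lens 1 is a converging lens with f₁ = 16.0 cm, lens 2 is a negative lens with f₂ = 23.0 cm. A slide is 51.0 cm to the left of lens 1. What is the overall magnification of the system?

Lens 1: 1/d_i1 = 1/(16.0) − 1/(51.0) = 0.04289, so d_i1 = 23.31 cm; m₁ = −d_i1/d_o1 = -0.4571.
d_o2 = 10.5 − (23.31) = -12.81 cm (virtual object).
f₂ = −23.0 cm (diverging).
Lens 2: 1/d_i2 = 1/(-23.0) − 1/(-12.81) = 0.03459, so d_i2 = 28.91 cm; m₂ = −d_i2/d_o2 = +2.257.
m = m₁·m₂ = (-0.4571)(+2.257) = -1.03.

m = -1.03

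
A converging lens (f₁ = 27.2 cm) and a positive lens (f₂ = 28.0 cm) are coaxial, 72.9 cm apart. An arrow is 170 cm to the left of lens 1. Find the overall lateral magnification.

m = +0.426

Lens 1: 1/d_i1 = 1/(27.2) − 1/(170) = 0.03088, so d_i1 = 32.38 cm; m₁ = −d_i1/d_o1 = -0.1905.
d_o2 = 72.9 − (32.38) = 40.52 cm.
Lens 2: 1/d_i2 = 1/(28.0) − 1/(40.52) = 0.01104, so d_i2 = 90.62 cm; m₂ = −d_i2/d_o2 = -2.236.
m = m₁·m₂ = (-0.1905)(-2.236) = +0.426.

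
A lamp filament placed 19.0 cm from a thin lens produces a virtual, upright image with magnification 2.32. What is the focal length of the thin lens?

f = 33.4 cm (converging)

m = −d_i/d_o ⇒ d_i = −m·d_o = −(+2.32)·(19.0) = -44.08 cm.
1/f = 1/d_o + 1/d_i = 1/(19.0) + 1/(-44.08) = 0.02995, so f = 33.4 cm.
Since f is positive, the thin lens is converging.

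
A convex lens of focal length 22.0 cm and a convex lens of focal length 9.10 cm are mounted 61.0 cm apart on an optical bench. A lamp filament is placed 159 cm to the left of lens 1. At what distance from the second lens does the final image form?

12.2 cm

Lens 1: 1/d_i1 = 1/f₁ − 1/d_o1 = 1/(22.0) − 1/(159) = 0.03917, so d_i1 = 25.53 cm.
The intermediate image is 25.53 cm to the right of lens 1, which is 61.0 − (25.53) = 35.47 cm to the left of lens 2, so d_o2 = +35.47 cm.
Lens 2: 1/d_i2 = 1/f₂ − 1/d_o2 = 1/(9.10) − 1/(35.47) = 0.08170, so d_i2 = 12.2 cm.
The final image is real, 12.2 cm to the right of lens 2 (overall magnification ≈ 0.055).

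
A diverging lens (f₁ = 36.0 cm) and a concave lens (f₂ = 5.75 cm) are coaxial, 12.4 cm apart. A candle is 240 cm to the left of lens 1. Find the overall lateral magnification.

m = +0.0152

f₁ = −36.0 cm (diverging).
Lens 1: 1/d_i1 = 1/(-36.0) − 1/(240) = -0.03194, so d_i1 = -31.30 cm; m₁ = −d_i1/d_o1 = +0.1304.
d_o2 = 12.4 − (-31.30) = 43.70 cm.
f₂ = −5.75 cm (diverging).
Lens 2: 1/d_i2 = 1/(-5.75) − 1/(43.70) = -0.1968, so d_i2 = -5.081 cm; m₂ = −d_i2/d_o2 = +0.1163.
m = m₁·m₂ = (+0.1304)(+0.1163) = +0.0152.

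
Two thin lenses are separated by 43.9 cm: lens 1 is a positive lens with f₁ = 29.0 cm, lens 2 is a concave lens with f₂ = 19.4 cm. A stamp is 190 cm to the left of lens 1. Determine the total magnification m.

Lens 1: 1/d_i1 = 1/(29.0) − 1/(190) = 0.02922, so d_i1 = 34.22 cm; m₁ = −d_i1/d_o1 = -0.1801.
d_o2 = 43.9 − (34.22) = 9.680 cm.
f₂ = −19.4 cm (diverging).
Lens 2: 1/d_i2 = 1/(-19.4) − 1/(9.680) = -0.1549, so d_i2 = -6.458 cm; m₂ = −d_i2/d_o2 = +0.6671.
m = m₁·m₂ = (-0.1801)(+0.6671) = -0.120.

m = -0.120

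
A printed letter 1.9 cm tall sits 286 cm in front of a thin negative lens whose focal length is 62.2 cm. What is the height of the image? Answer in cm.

For a negative lens, f = -62.2 cm.
1/d_i = 1/f − 1/d_o = 1/(-62.20) − 1/(286) = -0.01957, so d_i = -51.09 cm.
m = −d_i/d_o = +0.1786.
|h_i| = |m|·h_o = 0.1786 × 1.9 = 0.339 cm. The image is virtual, upright and reduced, on the same side as the object.

0.339 cm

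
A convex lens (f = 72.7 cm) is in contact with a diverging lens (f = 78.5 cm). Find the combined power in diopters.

P₁ = 1/f₁ = 1/(0.727 m) = +1.376 D; P₂ = 1/f₂ = 1/(-0.785 m) = -1.274 D.
For thin lenses in contact, P = P₁ + P₂ = (+1.376) + (-1.274) = +0.102 D.

P = +0.102 D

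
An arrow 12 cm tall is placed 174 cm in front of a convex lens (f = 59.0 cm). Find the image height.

1/d_i = 1/f − 1/d_o = 1/(59.00) − 1/(174) = 0.01120, so d_i = 89.27 cm.
m = −d_i/d_o = -0.5130.
|h_i| = |m|·h_o = 0.5130 × 12 = 6.16 cm. The image is real, inverted and reduced, on the far side of the lens.

6.16 cm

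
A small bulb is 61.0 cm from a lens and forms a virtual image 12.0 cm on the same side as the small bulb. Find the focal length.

Virtual image ⇒ d_i = −12.0 cm.
1/f = 1/d_o + 1/d_i = 1/(61.0) + 1/(-12.0) = -0.06694, so f = -14.9 cm.
Since f is negative, the lens is diverging.

f = -14.9 cm (diverging)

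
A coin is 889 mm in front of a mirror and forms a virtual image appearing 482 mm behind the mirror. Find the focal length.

f = -1050 mm (convex)

Virtual image ⇒ d_i = −482 mm.
1/f = 1/d_o + 1/d_i = 1/(889) + 1/(-482) = -0.0009498, so f = -1050 mm.
Since f is negative, the mirror is convex.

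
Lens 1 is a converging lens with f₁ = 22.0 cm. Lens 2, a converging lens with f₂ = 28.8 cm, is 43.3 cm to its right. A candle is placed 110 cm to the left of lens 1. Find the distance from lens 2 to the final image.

Lens 1: 1/d_i1 = 1/f₁ − 1/d_o1 = 1/(22.0) − 1/(110) = 0.03636, so d_i1 = 27.50 cm.
The intermediate image is 27.50 cm to the right of lens 1, which is 43.3 − (27.50) = 15.80 cm to the left of lens 2, so d_o2 = +15.80 cm.
Lens 2: 1/d_i2 = 1/f₂ − 1/d_o2 = 1/(28.8) − 1/(15.80) = -0.02857, so d_i2 = -35.0 cm.
The final image is virtual, 35.0 cm to the left of lens 2 (overall magnification ≈ -0.55).

35.0 cm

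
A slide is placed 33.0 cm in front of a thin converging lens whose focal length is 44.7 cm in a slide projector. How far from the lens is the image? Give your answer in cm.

126 cm

Thin-lens equation: 1/d_i = 1/f − 1/d_o = 1/(44.70) − 1/(33.0) = 0.02237 − 0.03030 = -0.007932, so d_i = -126 cm.
The image is virtual, upright and enlarged, on the same side as the object.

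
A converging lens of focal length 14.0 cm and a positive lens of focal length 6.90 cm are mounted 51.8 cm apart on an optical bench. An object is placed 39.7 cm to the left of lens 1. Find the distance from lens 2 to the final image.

8.95 cm

Lens 1: 1/d_i1 = 1/f₁ − 1/d_o1 = 1/(14.0) − 1/(39.7) = 0.04624, so d_i1 = 21.63 cm.
The intermediate image is 21.63 cm to the right of lens 1, which is 51.8 − (21.63) = 30.17 cm to the left of lens 2, so d_o2 = +30.17 cm.
Lens 2: 1/d_i2 = 1/f₂ − 1/d_o2 = 1/(6.90) − 1/(30.17) = 0.1118, so d_i2 = 8.95 cm.
The final image is real, 8.95 cm to the right of lens 2 (overall magnification ≈ 0.16).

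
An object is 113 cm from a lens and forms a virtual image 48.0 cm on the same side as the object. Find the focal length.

f = -83.4 cm (diverging)

Virtual image ⇒ d_i = −48.0 cm.
1/f = 1/d_o + 1/d_i = 1/(113) + 1/(-48.0) = -0.01198, so f = -83.4 cm.
Since f is negative, the lens is diverging.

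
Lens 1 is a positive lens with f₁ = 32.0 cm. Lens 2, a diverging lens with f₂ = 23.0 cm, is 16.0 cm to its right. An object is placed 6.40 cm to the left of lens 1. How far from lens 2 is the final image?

11.7 cm

Lens 1: 1/d_i1 = 1/f₁ − 1/d_o1 = 1/(32.0) − 1/(6.40) = -0.1250, so d_i1 = -8.000 cm.
The intermediate image is 8.000 cm to the left of lens 1 (virtual), which is 16.0 − (-8.000) = 24.00 cm to the left of lens 2, so d_o2 = +24.00 cm.
Lens 2 is diverging, so f₂ = −23.0 cm.
Lens 2: 1/d_i2 = 1/f₂ − 1/d_o2 = 1/(-23.0) − 1/(24.00) = -0.08514, so d_i2 = -11.7 cm.
The final image is virtual, 11.7 cm to the left of lens 2 (overall magnification ≈ 0.61).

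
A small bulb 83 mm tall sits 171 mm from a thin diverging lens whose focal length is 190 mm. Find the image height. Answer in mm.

43.7 mm

For a diverging lens, f = -190 mm.
1/d_i = 1/f − 1/d_o = 1/(-190.0) − 1/(171) = -0.01111, so d_i = -90.00 mm.
m = −d_i/d_o = +0.5263.
|h_i| = |m|·h_o = 0.5263 × 83 = 43.7 mm. The image is virtual, upright and reduced, on the same side as the object.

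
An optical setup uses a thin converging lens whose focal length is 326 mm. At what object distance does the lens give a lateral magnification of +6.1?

m = −d_i/d_o ⇒ d_i = −m·d_o.
1/f = 1/d_o + 1/d_i = 1/d_o − 1/(m·d_o) = (1 − 1/m)/d_o, so d_o = f(1 − 1/m) = (326.0)(1 − 1/(+6.1)) = 273 mm.

273 mm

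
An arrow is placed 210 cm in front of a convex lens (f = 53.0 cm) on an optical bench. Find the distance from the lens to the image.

Thin-lens equation: 1/q = 1/f − 1/p = 1/(53.00) − 1/(210) = 0.01887 − 0.004762 = 0.01411, so q = 70.9 cm.
The image is real, inverted and reduced, on the far side of the lens.

70.9 cm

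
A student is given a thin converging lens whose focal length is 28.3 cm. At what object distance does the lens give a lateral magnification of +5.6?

23.2 cm

m = −d_i/d_o ⇒ d_i = −m·d_o.
1/f = 1/d_o + 1/d_i = 1/d_o − 1/(m·d_o) = (1 − 1/m)/d_o, so d_o = f(1 − 1/m) = (28.30)(1 − 1/(+5.6)) = 23.2 cm.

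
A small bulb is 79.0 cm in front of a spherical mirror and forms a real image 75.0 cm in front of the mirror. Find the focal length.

Real image ⇒ d_i = +75.0 cm.
1/f = 1/d_o + 1/d_i = 1/(79.0) + 1/(75.0) = 0.02599, so f = 38.5 cm.
Since f is positive, the spherical mirror is concave.

f = 38.5 cm (concave)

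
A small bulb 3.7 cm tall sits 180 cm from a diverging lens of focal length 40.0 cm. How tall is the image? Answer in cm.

0.673 cm

For a diverging lens, f = -40.0 cm.
1/d_i = 1/f − 1/d_o = 1/(-40.00) − 1/(180) = -0.03056, so d_i = -32.73 cm.
m = −d_i/d_o = +0.1818.
|h_i| = |m|·h_o = 0.1818 × 3.7 = 0.673 cm. The image is virtual, upright and reduced, on the same side as the object.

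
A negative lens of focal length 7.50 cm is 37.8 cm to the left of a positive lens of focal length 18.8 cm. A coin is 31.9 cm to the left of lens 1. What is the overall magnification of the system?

m = -0.143

f₁ = −7.50 cm (diverging).
Lens 1: 1/d_i1 = 1/(-7.50) − 1/(31.9) = -0.1647, so d_i1 = -6.072 cm; m₁ = −d_i1/d_o1 = +0.1903.
d_o2 = 37.8 − (-6.072) = 43.87 cm.
Lens 2: 1/d_i2 = 1/(18.8) − 1/(43.87) = 0.03040, so d_i2 = 32.90 cm; m₂ = −d_i2/d_o2 = -0.7499.
m = m₁·m₂ = (+0.1903)(-0.7499) = -0.143.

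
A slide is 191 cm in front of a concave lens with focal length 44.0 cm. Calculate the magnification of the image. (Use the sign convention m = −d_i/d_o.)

For a concave lens, f = -44.0 cm.
1/d_i = 1/f − 1/d_o = 1/(-44.00) − 1/(191) = -0.02796, so d_i = -35.76 cm.
m = −d_i/d_o = −(-35.76)/(191) = +0.187.
The image is virtual, upright and reduced, on the same side as the object.

m = +0.187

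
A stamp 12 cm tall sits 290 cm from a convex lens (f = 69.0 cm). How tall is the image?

1/d_i = 1/f − 1/d_o = 1/(69.00) − 1/(290) = 0.01104, so d_i = 90.54 cm.
m = −d_i/d_o = -0.3122.
|h_i| = |m|·h_o = 0.3122 × 12 = 3.75 cm. The image is real, inverted and reduced, on the far side of the lens.

3.75 cm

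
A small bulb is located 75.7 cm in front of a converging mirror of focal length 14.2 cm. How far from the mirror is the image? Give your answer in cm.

17.5 cm

Mirror equation: 1/v = 1/f − 1/u = 1/(14.20) − 1/(75.7) = 0.07042 − 0.01321 = 0.05721, so v = 17.5 cm.
The image is real, inverted and reduced, in front of the mirror.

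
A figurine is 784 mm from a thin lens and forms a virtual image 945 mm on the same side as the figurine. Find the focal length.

Virtual image ⇒ d_i = −945 mm.
1/f = 1/d_o + 1/d_i = 1/(784) + 1/(-945) = 0.0002173, so f = 4600 mm.
Since f is positive, the thin lens is converging.

f = 4600 mm (converging)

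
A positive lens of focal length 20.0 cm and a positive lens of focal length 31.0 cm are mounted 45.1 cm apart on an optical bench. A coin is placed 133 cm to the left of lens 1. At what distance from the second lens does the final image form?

70.8 cm

Lens 1: 1/d_i1 = 1/f₁ − 1/d_o1 = 1/(20.0) − 1/(133) = 0.04248, so d_i1 = 23.54 cm.
The intermediate image is 23.54 cm to the right of lens 1, which is 45.1 − (23.54) = 21.56 cm to the left of lens 2, so d_o2 = +21.56 cm.
Lens 2: 1/d_i2 = 1/f₂ − 1/d_o2 = 1/(31.0) − 1/(21.56) = -0.01412, so d_i2 = -70.8 cm.
The final image is virtual, 70.8 cm to the left of lens 2 (overall magnification ≈ -0.58).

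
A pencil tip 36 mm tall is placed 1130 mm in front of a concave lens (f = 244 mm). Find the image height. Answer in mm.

6.39 mm

For a concave lens, f = -244 mm.
1/d_i = 1/f − 1/d_o = 1/(-244.0) − 1/(1130) = -0.004983, so d_i = -200.7 mm.
m = −d_i/d_o = +0.1776.
|h_i| = |m|·h_o = 0.1776 × 36 = 6.39 mm. The image is virtual, upright and reduced, on the same side as the object.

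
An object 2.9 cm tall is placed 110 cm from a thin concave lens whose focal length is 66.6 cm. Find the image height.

For a concave lens, f = -66.6 cm.
1/d_i = 1/f − 1/d_o = 1/(-66.60) − 1/(110) = -0.02411, so d_i = -41.48 cm.
m = −d_i/d_o = +0.3771.
|h_i| = |m|·h_o = 0.3771 × 2.9 = 1.09 cm. The image is virtual, upright and reduced, on the same side as the object.

1.09 cm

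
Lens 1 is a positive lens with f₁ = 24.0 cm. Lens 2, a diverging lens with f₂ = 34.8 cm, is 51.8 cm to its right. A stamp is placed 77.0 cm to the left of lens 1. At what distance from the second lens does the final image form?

11.4 cm

Lens 1: 1/d_i1 = 1/f₁ − 1/d_o1 = 1/(24.0) − 1/(77.0) = 0.02868, so d_i1 = 34.87 cm.
The intermediate image is 34.87 cm to the right of lens 1, which is 51.8 − (34.87) = 16.93 cm to the left of lens 2, so d_o2 = +16.93 cm.
Lens 2 is diverging, so f₂ = −34.8 cm.
Lens 2: 1/d_i2 = 1/f₂ − 1/d_o2 = 1/(-34.8) − 1/(16.93) = -0.08780, so d_i2 = -11.4 cm.
The final image is virtual, 11.4 cm to the left of lens 2 (overall magnification ≈ -0.30).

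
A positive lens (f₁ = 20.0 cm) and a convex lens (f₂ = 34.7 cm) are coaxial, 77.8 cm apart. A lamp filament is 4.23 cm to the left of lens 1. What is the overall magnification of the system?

Lens 1: 1/d_i1 = 1/(20.0) − 1/(4.23) = -0.1864, so d_i1 = -5.365 cm; m₁ = −d_i1/d_o1 = +1.268.
d_o2 = 77.8 − (-5.365) = 83.16 cm.
Lens 2: 1/d_i2 = 1/(34.7) − 1/(83.16) = 0.01679, so d_i2 = 59.55 cm; m₂ = −d_i2/d_o2 = -0.7161.
m = m₁·m₂ = (+1.268)(-0.7161) = -0.908.

m = -0.908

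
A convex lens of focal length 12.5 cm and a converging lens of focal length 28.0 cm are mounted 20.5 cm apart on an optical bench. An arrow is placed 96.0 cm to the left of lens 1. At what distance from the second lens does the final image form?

7.85 cm

Lens 1: 1/d_i1 = 1/f₁ − 1/d_o1 = 1/(12.5) − 1/(96.0) = 0.06958, so d_i1 = 14.37 cm.
The intermediate image is 14.37 cm to the right of lens 1, which is 20.5 − (14.37) = 6.130 cm to the left of lens 2, so d_o2 = +6.130 cm.
Lens 2: 1/d_i2 = 1/f₂ − 1/d_o2 = 1/(28.0) − 1/(6.130) = -0.1274, so d_i2 = -7.85 cm.
The final image is virtual, 7.85 cm to the left of lens 2 (overall magnification ≈ -0.19).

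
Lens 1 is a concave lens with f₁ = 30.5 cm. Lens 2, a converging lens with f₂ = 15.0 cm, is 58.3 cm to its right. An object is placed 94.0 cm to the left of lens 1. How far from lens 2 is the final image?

Lens 1 is diverging, so f₁ = −30.5 cm.
Lens 1: 1/d_i1 = 1/f₁ − 1/d_o1 = 1/(-30.5) − 1/(94.0) = -0.04343, so d_i1 = -23.03 cm.
The intermediate image is 23.03 cm to the left of lens 1 (virtual), which is 58.3 − (-23.03) = 81.33 cm to the left of lens 2, so d_o2 = +81.33 cm.
Lens 2: 1/d_i2 = 1/f₂ − 1/d_o2 = 1/(15.0) − 1/(81.33) = 0.05437, so d_i2 = 18.4 cm.
The final image is real, 18.4 cm to the right of lens 2 (overall magnification ≈ -0.055).

18.4 cm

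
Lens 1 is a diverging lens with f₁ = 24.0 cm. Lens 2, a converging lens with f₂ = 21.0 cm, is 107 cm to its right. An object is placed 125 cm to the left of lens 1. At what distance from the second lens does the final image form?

Lens 1 is diverging, so f₁ = −24.0 cm.
Lens 1: 1/d_i1 = 1/f₁ − 1/d_o1 = 1/(-24.0) − 1/(125) = -0.04967, so d_i1 = -20.13 cm.
The intermediate image is 20.13 cm to the left of lens 1 (virtual), which is 107 − (-20.13) = 127.1 cm to the left of lens 2, so d_o2 = +127.1 cm.
Lens 2: 1/d_i2 = 1/f₂ − 1/d_o2 = 1/(21.0) − 1/(127.1) = 0.03975, so d_i2 = 25.2 cm.
The final image is real, 25.2 cm to the right of lens 2 (overall magnification ≈ -0.032).

25.2 cm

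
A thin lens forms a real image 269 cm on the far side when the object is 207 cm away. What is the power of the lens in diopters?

d_i = +269 cm.
1/f = 1/d_o + 1/d_i = 1/(207) + 1/(269) = 0.008548 cm⁻¹.
f = 117.0 cm = 1.170 m, so P = 1/f = +0.855 D.

P = +0.855 D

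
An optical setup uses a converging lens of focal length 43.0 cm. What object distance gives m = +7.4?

m = −d_i/d_o ⇒ d_i = −m·d_o.
1/f = 1/d_o + 1/d_i = 1/d_o − 1/(m·d_o) = (1 − 1/m)/d_o, so d_o = f(1 − 1/m) = (43.00)(1 − 1/(+7.4)) = 37.2 cm.

37.2 cm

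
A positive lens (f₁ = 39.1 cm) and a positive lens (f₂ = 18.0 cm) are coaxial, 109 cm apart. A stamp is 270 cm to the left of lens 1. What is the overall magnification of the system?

m = +0.0673

Lens 1: 1/d_i1 = 1/(39.1) − 1/(270) = 0.02187, so d_i1 = 45.72 cm; m₁ = −d_i1/d_o1 = -0.1693.
d_o2 = 109 − (45.72) = 63.28 cm.
Lens 2: 1/d_i2 = 1/(18.0) − 1/(63.28) = 0.03975, so d_i2 = 25.16 cm; m₂ = −d_i2/d_o2 = -0.3975.
m = m₁·m₂ = (-0.1693)(-0.3975) = +0.0673.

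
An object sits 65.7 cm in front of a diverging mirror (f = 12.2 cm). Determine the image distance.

For a diverging mirror, f = -12.2 cm.
Mirror equation: 1/q = 1/f − 1/p = 1/(-12.20) − 1/(65.7) = -0.08197 − 0.01522 = -0.09719, so q = -10.3 cm.
The image is virtual, upright and reduced, behind the mirror.

10.3 cm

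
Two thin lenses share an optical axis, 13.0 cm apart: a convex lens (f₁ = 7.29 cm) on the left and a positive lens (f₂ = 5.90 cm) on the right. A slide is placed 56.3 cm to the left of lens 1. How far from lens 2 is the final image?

Lens 1: 1/d_i1 = 1/f₁ − 1/d_o1 = 1/(7.29) − 1/(56.3) = 0.1194, so d_i1 = 8.374 cm.
The intermediate image is 8.374 cm to the right of lens 1, which is 13.0 − (8.374) = 4.626 cm to the left of lens 2, so d_o2 = +4.626 cm.
Lens 2: 1/d_i2 = 1/f₂ − 1/d_o2 = 1/(5.90) − 1/(4.626) = -0.04668, so d_i2 = -21.4 cm.
The final image is virtual, 21.4 cm to the left of lens 2 (overall magnification ≈ -0.69).

21.4 cm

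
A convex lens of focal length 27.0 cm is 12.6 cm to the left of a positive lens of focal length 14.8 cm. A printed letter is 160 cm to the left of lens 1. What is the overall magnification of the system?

Lens 1: 1/d_i1 = 1/(27.0) − 1/(160) = 0.03079, so d_i1 = 32.48 cm; m₁ = −d_i1/d_o1 = -0.2030.
d_o2 = 12.6 − (32.48) = -19.88 cm (virtual object).
Lens 2: 1/d_i2 = 1/(14.8) − 1/(-19.88) = 0.1179, so d_i2 = 8.484 cm; m₂ = −d_i2/d_o2 = +0.4268.
m = m₁·m₂ = (-0.2030)(+0.4268) = -0.0866.

m = -0.0866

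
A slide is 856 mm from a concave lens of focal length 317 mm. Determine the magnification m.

For a concave lens, f = -317 mm.
1/d_i = 1/f − 1/d_o = 1/(-317.0) − 1/(856) = -0.004323, so d_i = -231.3 mm.
m = −d_i/d_o = −(-231.3)/(856) = +0.270.
The image is virtual, upright and reduced, on the same side as the object.

m = +0.270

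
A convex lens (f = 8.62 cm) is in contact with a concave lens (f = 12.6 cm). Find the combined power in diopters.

P = +3.66 D

P₁ = 1/f₁ = 1/(0.0862 m) = +11.60 D; P₂ = 1/f₂ = 1/(-0.126 m) = -7.937 D.
For thin lenses in contact, P = P₁ + P₂ = (+11.60) + (-7.937) = +3.66 D.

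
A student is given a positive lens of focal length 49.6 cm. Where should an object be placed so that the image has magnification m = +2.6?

30.5 cm

m = −d_i/d_o ⇒ d_i = −m·d_o.
1/f = 1/d_o + 1/d_i = 1/d_o − 1/(m·d_o) = (1 − 1/m)/d_o, so d_o = f(1 − 1/m) = (49.60)(1 − 1/(+2.6)) = 30.5 cm.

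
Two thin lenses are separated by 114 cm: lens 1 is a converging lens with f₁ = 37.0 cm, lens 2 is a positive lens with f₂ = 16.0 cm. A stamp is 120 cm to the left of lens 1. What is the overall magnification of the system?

Lens 1: 1/d_i1 = 1/(37.0) − 1/(120) = 0.01869, so d_i1 = 53.49 cm; m₁ = −d_i1/d_o1 = -0.4458.
d_o2 = 114 − (53.49) = 60.51 cm.
Lens 2: 1/d_i2 = 1/(16.0) − 1/(60.51) = 0.04597, so d_i2 = 21.75 cm; m₂ = −d_i2/d_o2 = -0.3595.
m = m₁·m₂ = (-0.4458)(-0.3595) = +0.160.

m = +0.160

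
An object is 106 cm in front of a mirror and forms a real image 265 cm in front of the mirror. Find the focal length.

Real image ⇒ d_i = +265 cm.
1/f = 1/d_o + 1/d_i = 1/(106) + 1/(265) = 0.01321, so f = 75.7 cm.
Since f is positive, the mirror is concave.

f = 75.7 cm (concave)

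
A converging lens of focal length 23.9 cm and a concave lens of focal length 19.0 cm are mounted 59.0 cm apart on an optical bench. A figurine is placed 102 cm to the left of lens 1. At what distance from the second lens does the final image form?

Lens 1: 1/d_i1 = 1/f₁ − 1/d_o1 = 1/(23.9) − 1/(102) = 0.03204, so d_i1 = 31.21 cm.
The intermediate image is 31.21 cm to the right of lens 1, which is 59.0 − (31.21) = 27.79 cm to the left of lens 2, so d_o2 = +27.79 cm.
Lens 2 is diverging, so f₂ = −19.0 cm.
Lens 2: 1/d_i2 = 1/f₂ − 1/d_o2 = 1/(-19.0) − 1/(27.79) = -0.08862, so d_i2 = -11.3 cm.
The final image is virtual, 11.3 cm to the left of lens 2 (overall magnification ≈ -0.12).

11.3 cm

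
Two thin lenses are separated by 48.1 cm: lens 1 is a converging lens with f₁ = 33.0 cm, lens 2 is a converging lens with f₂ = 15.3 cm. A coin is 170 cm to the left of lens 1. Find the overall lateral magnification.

Lens 1: 1/d_i1 = 1/(33.0) − 1/(170) = 0.02442, so d_i1 = 40.95 cm; m₁ = −d_i1/d_o1 = -0.2409.
d_o2 = 48.1 − (40.95) = 7.150 cm.
Lens 2: 1/d_i2 = 1/(15.3) − 1/(7.150) = -0.07450, so d_i2 = -13.42 cm; m₂ = −d_i2/d_o2 = +1.877.
m = m₁·m₂ = (-0.2409)(+1.877) = -0.452.

m = -0.452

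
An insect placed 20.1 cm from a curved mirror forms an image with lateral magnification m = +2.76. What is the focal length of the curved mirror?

m = −d_i/d_o ⇒ d_i = −m·d_o = −(+2.76)·(20.1) = -55.48 cm.
1/f = 1/d_o + 1/d_i = 1/(20.1) + 1/(-55.48) = 0.03173, so f = 31.5 cm.
Since f is positive, the curved mirror is concave.

f = 31.5 cm (concave)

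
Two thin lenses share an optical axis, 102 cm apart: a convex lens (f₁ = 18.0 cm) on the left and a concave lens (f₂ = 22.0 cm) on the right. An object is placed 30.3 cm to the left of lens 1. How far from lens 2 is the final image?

Lens 1: 1/d_i1 = 1/f₁ − 1/d_o1 = 1/(18.0) − 1/(30.3) = 0.02255, so d_i1 = 44.34 cm.
The intermediate image is 44.34 cm to the right of lens 1, which is 102 − (44.34) = 57.66 cm to the left of lens 2, so d_o2 = +57.66 cm.
Lens 2 is diverging, so f₂ = −22.0 cm.
Lens 2: 1/d_i2 = 1/f₂ − 1/d_o2 = 1/(-22.0) − 1/(57.66) = -0.06280, so d_i2 = -15.9 cm.
The final image is virtual, 15.9 cm to the left of lens 2 (overall magnification ≈ -0.40).

15.9 cm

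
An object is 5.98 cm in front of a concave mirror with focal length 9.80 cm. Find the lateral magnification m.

m = +2.57

1/d_i = 1/f − 1/d_o = 1/(9.800) − 1/(5.98) = -0.06518, so d_i = -15.34 cm.
m = −d_i/d_o = −(-15.34)/(5.98) = +2.57.
The image is virtual, upright and enlarged, behind the mirror.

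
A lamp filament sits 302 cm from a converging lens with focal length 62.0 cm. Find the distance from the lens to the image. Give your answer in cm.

78.0 cm

Lens equation: 1/q = 1/f − 1/p = 1/(62.00) − 1/(302) = 0.01613 − 0.003311 = 0.01282, so q = 78.0 cm.
The image is real, inverted and reduced, on the far side of the lens.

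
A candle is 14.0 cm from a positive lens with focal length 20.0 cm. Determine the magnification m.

1/d_i = 1/f − 1/d_o = 1/(20.00) − 1/(14.0) = -0.02143, so d_i = -46.67 cm.
m = −d_i/d_o = −(-46.67)/(14.0) = +3.33.
The image is virtual, upright and enlarged, on the same side as the object.

m = +3.33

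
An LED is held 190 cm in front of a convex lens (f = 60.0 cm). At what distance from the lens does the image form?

87.7 cm

Lens equation: 1/v = 1/f − 1/u = 1/(60.00) − 1/(190) = 0.01667 − 0.005263 = 0.01140, so v = 87.7 cm.
The image is real, inverted and reduced, on the far side of the lens.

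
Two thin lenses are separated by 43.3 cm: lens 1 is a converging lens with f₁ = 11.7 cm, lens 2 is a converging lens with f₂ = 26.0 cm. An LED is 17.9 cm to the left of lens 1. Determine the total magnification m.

m = -2.98

Lens 1: 1/d_i1 = 1/(11.7) − 1/(17.9) = 0.02960, so d_i1 = 33.78 cm; m₁ = −d_i1/d_o1 = -1.887.
d_o2 = 43.3 − (33.78) = 9.520 cm.
Lens 2: 1/d_i2 = 1/(26.0) − 1/(9.520) = -0.06658, so d_i2 = -15.02 cm; m₂ = −d_i2/d_o2 = +1.578.
m = m₁·m₂ = (-1.887)(+1.578) = -2.98.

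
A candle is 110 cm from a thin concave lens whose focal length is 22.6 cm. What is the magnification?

For a concave lens, f = -22.6 cm.
1/d_i = 1/f − 1/d_o = 1/(-22.60) − 1/(110) = -0.05334, so d_i = -18.75 cm.
m = −d_i/d_o = −(-18.75)/(110) = +0.170.
The image is virtual, upright and reduced, on the same side as the object.

m = +0.170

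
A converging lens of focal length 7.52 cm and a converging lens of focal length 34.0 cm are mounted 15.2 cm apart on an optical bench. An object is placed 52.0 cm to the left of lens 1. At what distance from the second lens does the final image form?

7.90 cm

Lens 1: 1/d_i1 = 1/f₁ − 1/d_o1 = 1/(7.52) − 1/(52.0) = 0.1137, so d_i1 = 8.791 cm.
The intermediate image is 8.791 cm to the right of lens 1, which is 15.2 − (8.791) = 6.409 cm to the left of lens 2, so d_o2 = +6.409 cm.
Lens 2: 1/d_i2 = 1/f₂ − 1/d_o2 = 1/(34.0) − 1/(6.409) = -0.1266, so d_i2 = -7.90 cm.
The final image is virtual, 7.90 cm to the left of lens 2 (overall magnification ≈ -0.21).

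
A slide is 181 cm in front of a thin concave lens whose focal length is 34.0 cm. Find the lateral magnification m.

m = +0.158

For a concave lens, f = -34.0 cm.
1/d_i = 1/f − 1/d_o = 1/(-34.00) − 1/(181) = -0.03494, so d_i = -28.62 cm.
m = −d_i/d_o = −(-28.62)/(181) = +0.158.
The image is virtual, upright and reduced, on the same side as the object.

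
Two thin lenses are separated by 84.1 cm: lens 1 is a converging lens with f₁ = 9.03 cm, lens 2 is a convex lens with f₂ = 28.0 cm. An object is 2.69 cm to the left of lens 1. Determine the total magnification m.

m = -0.665

Lens 1: 1/d_i1 = 1/(9.03) − 1/(2.69) = -0.2610, so d_i1 = -3.831 cm; m₁ = −d_i1/d_o1 = +1.424.
d_o2 = 84.1 − (-3.831) = 87.93 cm.
Lens 2: 1/d_i2 = 1/(28.0) − 1/(87.93) = 0.02434, so d_i2 = 41.08 cm; m₂ = −d_i2/d_o2 = -0.4672.
m = m₁·m₂ = (+1.424)(-0.4672) = -0.665.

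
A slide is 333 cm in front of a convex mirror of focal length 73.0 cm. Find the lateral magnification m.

For a convex mirror, f = -73.0 cm.
1/d_i = 1/f − 1/d_o = 1/(-73.00) − 1/(333) = -0.01670, so d_i = -59.87 cm.
m = −d_i/d_o = −(-59.87)/(333) = +0.180.
The image is virtual, upright and reduced, behind the mirror.

m = +0.180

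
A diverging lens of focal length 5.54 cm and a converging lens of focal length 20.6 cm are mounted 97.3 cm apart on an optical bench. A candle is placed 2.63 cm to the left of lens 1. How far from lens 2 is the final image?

26.0 cm

Lens 1 is diverging, so f₁ = −5.54 cm.
Lens 1: 1/d_i1 = 1/f₁ − 1/d_o1 = 1/(-5.54) − 1/(2.63) = -0.5607, so d_i1 = -1.783 cm.
The intermediate image is 1.783 cm to the left of lens 1 (virtual), which is 97.3 − (-1.783) = 99.08 cm to the left of lens 2, so d_o2 = +99.08 cm.
Lens 2: 1/d_i2 = 1/f₂ − 1/d_o2 = 1/(20.6) − 1/(99.08) = 0.03845, so d_i2 = 26.0 cm.
The final image is real, 26.0 cm to the right of lens 2 (overall magnification ≈ -0.18).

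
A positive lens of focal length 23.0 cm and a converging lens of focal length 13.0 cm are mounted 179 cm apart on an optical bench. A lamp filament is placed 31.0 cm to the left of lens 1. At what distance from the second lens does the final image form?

Lens 1: 1/d_i1 = 1/f₁ − 1/d_o1 = 1/(23.0) − 1/(31.0) = 0.01122, so d_i1 = 89.12 cm.
The intermediate image is 89.12 cm to the right of lens 1, which is 179 − (89.12) = 89.88 cm to the left of lens 2, so d_o2 = +89.88 cm.
Lens 2: 1/d_i2 = 1/f₂ − 1/d_o2 = 1/(13.0) − 1/(89.88) = 0.06580, so d_i2 = 15.2 cm.
The final image is real, 15.2 cm to the right of lens 2 (overall magnification ≈ 0.49).

15.2 cm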